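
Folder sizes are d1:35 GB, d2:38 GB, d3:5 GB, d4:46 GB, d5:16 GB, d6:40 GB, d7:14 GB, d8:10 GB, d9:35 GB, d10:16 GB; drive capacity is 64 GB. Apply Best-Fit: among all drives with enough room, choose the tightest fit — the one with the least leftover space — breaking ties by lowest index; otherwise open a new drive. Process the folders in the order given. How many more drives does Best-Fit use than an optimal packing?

0

Best-Fit: [35,16] [38,5,14] [46,16] [40,10] [35] → 5 drives.
5 folders exceed 32 GB (half the capacity), and no two of those can share a drive, so at least 5 drives are needed.
So 5 is already optimal.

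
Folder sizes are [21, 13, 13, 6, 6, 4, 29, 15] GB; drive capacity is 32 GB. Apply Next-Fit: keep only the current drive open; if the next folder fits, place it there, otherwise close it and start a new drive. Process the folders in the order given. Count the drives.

21 GB → drive 1 (remaining 11 GB)
13 GB → drive 2 (remaining 19 GB)
13 GB → drive 2 (remaining 6 GB)
6 GB → drive 2 (remaining 0 GB)
6 GB → drive 3 (remaining 26 GB)
4 GB → drive 3 (remaining 22 GB)
29 GB → drive 4 (remaining 3 GB)
15 GB → drive 5 (remaining 17 GB)
Final drives: [21] [13,13,6] [6,4] [29] [15].

5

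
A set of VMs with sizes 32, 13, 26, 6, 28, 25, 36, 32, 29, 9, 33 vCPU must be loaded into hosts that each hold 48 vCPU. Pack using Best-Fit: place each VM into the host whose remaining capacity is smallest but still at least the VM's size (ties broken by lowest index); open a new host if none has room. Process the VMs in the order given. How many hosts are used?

32 vCPU → host 1 (remaining 16 vCPU)
13 vCPU → host 1 (remaining 3 vCPU)
26 vCPU → host 2 (remaining 22 vCPU)
6 vCPU → host 2 (remaining 16 vCPU)
28 vCPU → host 3 (remaining 20 vCPU)
25 vCPU → host 4 (remaining 23 vCPU)
36 vCPU → host 5 (remaining 12 vCPU)
32 vCPU → host 6 (remaining 16 vCPU)
29 vCPU → host 7 (remaining 19 vCPU)
9 vCPU → host 5 (remaining 3 vCPU)
33 vCPU → host 8 (remaining 15 vCPU)

8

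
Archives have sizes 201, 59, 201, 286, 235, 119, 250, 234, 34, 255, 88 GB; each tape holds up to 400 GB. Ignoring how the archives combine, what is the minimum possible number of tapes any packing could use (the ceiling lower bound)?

Total size = 201 + 59 + 201 + 286 + 235 + 119 + 250 + 234 + 34 + 255 + 88 = 1962 GB.
⌈1962 / 400⌉ = 5.

5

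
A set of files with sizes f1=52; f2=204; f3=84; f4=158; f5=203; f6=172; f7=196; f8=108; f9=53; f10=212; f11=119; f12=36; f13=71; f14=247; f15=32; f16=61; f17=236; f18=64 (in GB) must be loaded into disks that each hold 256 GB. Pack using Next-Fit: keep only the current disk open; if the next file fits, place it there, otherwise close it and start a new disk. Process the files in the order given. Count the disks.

disk 1: place f1 (52 GB), 204 GB left
disk 1: place f2 (204 GB), 0 GB left
disk 2: place f3 (84 GB), 172 GB left
disk 2: place f4 (158 GB), 14 GB left
disk 3: place f5 (203 GB), 53 GB left
disk 4: place f6 (172 GB), 84 GB left
disk 5: place f7 (196 GB), 60 GB left
disk 6: place f8 (108 GB), 148 GB left
disk 6: place f9 (53 GB), 95 GB left
disk 7: place f10 (212 GB), 44 GB left
disk 8: place f11 (119 GB), 137 GB left
disk 8: place f12 (36 GB), 101 GB left
disk 8: place f13 (71 GB), 30 GB left
disk 9: place f14 (247 GB), 9 GB left
disk 10: place f15 (32 GB), 224 GB left
disk 10: place f16 (61 GB), 163 GB left
disk 11: place f17 (236 GB), 20 GB left
disk 12: place f18 (64 GB), 192 GB left

12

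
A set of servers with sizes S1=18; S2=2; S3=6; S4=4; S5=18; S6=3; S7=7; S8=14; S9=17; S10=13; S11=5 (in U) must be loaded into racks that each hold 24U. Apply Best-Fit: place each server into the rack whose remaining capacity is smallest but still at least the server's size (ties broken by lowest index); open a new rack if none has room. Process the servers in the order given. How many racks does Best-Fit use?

Put S1 (18U) in rack 1; 6U remain.
Put S2 (2U) in rack 1; 4U remain.
Put S3 (6U) in rack 2; 18U remain.
Put S4 (4U) in rack 1; 0U remain.
Put S5 (18U) in rack 2; 0U remain.
Put S6 (3U) in rack 3; 21U remain.
Put S7 (7U) in rack 3; 14U remain.
Put S8 (14U) in rack 3; 0U remain.
Put S9 (17U) in rack 4; 7U remain.
Put S10 (13U) in rack 5; 11U remain.
Put S11 (5U) in rack 4; 2U remain.
Final racks: [18,2,4] [6,18] [3,7,14] [17,5] [13].

5 racks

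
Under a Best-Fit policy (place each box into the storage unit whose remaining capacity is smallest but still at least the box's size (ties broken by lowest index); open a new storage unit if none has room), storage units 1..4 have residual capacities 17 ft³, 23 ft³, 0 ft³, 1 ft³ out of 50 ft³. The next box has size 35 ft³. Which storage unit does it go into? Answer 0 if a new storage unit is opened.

0

No storage unit has ≥ 35 ft³ free, so a new storage unit is opened.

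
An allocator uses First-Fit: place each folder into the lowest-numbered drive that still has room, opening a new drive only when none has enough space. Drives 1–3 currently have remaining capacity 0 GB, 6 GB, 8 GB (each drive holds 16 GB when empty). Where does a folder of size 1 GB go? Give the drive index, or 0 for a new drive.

2

Drives with room: drive 2 (6 GB), drive 3 (8 GB).
The first with room is drive 2.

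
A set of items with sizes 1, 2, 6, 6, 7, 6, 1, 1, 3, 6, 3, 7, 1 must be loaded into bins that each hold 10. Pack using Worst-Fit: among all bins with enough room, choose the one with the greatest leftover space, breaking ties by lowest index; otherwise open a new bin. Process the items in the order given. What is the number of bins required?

1 → bin 1 (remaining 9)
2 → bin 1 (remaining 7)
6 → bin 1 (remaining 1)
6 → bin 2 (remaining 4)
7 → bin 3 (remaining 3)
6 → bin 4 (remaining 4)
1 → bin 2 (remaining 3)
1 → bin 4 (remaining 3)
3 → bin 2 (remaining 0)
6 → bin 5 (remaining 4)
3 → bin 5 (remaining 1)
7 → bin 6 (remaining 3)
1 → bin 3 (remaining 2)
Final bins: [1,2,6] [6,1,3] [7,1] [6,1] [6,3] [7].

6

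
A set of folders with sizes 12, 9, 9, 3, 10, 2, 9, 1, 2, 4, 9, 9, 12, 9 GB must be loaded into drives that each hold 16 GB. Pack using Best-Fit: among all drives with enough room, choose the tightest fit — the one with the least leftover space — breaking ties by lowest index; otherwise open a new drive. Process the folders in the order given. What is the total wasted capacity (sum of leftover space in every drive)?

44

12 GB → drive 1 (remaining 4 GB)
9 GB → drive 2 (remaining 7 GB)
9 GB → drive 3 (remaining 7 GB)
3 GB → drive 1 (remaining 1 GB)
10 GB → drive 4 (remaining 6 GB)
2 GB → drive 4 (remaining 4 GB)
9 GB → drive 5 (remaining 7 GB)
1 GB → drive 1 (remaining 0 GB)
2 GB → drive 4 (remaining 2 GB)
4 GB → drive 2 (remaining 3 GB)
9 GB → drive 6 (remaining 7 GB)
9 GB → drive 7 (remaining 7 GB)
12 GB → drive 8 (remaining 4 GB)
9 GB → drive 9 (remaining 7 GB)
9 drives × 16 GB = 144 GB; used 100 GB; unused 44 GB.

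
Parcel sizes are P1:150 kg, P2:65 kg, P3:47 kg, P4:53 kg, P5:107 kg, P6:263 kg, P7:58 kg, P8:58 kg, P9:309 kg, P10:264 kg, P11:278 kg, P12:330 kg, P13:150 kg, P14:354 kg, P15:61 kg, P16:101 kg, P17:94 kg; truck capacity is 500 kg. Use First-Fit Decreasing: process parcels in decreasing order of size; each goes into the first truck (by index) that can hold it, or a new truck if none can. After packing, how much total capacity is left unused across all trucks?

258

Sorted descending: 354, 330, 309, 278, 264, 263, 150, 150, 107, 101, 94, 65, 61, 58, 58, 53, 47.
354 kg → truck 1 (remaining 146 kg)
330 kg → truck 2 (remaining 170 kg)
309 kg → truck 3 (remaining 191 kg)
278 kg → truck 4 (remaining 222 kg)
264 kg → truck 5 (remaining 236 kg)
263 kg → truck 6 (remaining 237 kg)
150 kg → truck 2 (remaining 20 kg)
150 kg → truck 3 (remaining 41 kg)
107 kg → truck 1 (remaining 39 kg)
101 kg → truck 4 (remaining 121 kg)
94 kg → truck 4 (remaining 27 kg)
65 kg → truck 5 (remaining 171 kg)
61 kg → truck 5 (remaining 110 kg)
58 kg → truck 5 (remaining 52 kg)
58 kg → truck 6 (remaining 179 kg)
53 kg → truck 6 (remaining 126 kg)
47 kg → truck 5 (remaining 5 kg)
6 trucks × 500 kg = 3000 kg; used 2742 kg; unused 258 kg.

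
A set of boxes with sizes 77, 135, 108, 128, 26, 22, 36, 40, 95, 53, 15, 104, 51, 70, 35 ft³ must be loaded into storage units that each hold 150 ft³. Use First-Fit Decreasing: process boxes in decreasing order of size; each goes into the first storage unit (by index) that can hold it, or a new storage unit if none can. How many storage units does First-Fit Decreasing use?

Sorted descending: 135, 128, 108, 104, 95, 77, 70, 53, 51, 40, 36, 35, 26, 22, 15.
storage unit 1: place 135 ft³, 15 ft³ left
storage unit 2: place 128 ft³, 22 ft³ left
storage unit 3: place 108 ft³, 42 ft³ left
storage unit 4: place 104 ft³, 46 ft³ left
storage unit 5: place 95 ft³, 55 ft³ left
storage unit 6: place 77 ft³, 73 ft³ left
storage unit 6: place 70 ft³, 3 ft³ left
storage unit 5: place 53 ft³, 2 ft³ left
storage unit 7: place 51 ft³, 99 ft³ left
storage unit 3: place 40 ft³, 2 ft³ left
storage unit 4: place 36 ft³, 10 ft³ left
storage unit 7: place 35 ft³, 64 ft³ left
storage unit 7: place 26 ft³, 38 ft³ left
storage unit 2: place 22 ft³, 0 ft³ left
storage unit 1: place 15 ft³, 0 ft³ left
Final storage units: [135,15] [128,22] [108,40] [104,36] [95,53] [77,70] [51,35,26].

7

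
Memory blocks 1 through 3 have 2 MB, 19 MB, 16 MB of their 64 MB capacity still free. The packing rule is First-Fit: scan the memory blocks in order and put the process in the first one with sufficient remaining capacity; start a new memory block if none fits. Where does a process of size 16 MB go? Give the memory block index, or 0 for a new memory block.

2

Memory blocks with room: memory block 2 (19 MB), memory block 3 (16 MB).
The first with room is memory block 2.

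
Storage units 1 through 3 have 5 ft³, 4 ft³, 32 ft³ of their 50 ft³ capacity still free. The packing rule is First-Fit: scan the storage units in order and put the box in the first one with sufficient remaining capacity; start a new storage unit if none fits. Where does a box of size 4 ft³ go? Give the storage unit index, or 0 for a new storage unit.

1

Storage units with room: storage unit 1 (5 ft³), storage unit 2 (4 ft³), storage unit 3 (32 ft³).
The first with room is storage unit 1.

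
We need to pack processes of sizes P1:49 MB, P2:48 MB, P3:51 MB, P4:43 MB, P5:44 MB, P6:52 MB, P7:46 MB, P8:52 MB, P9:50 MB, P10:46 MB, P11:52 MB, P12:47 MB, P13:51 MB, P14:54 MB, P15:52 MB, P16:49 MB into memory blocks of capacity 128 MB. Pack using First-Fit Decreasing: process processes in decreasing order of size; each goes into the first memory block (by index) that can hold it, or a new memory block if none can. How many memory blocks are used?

8 memory blocks

Sorted descending: 54, 52, 52, 52, 52, 51, 51, 50, 49, 49, 48, 47, 46, 46, 44, 43.
Put 54 MB in memory block 1; 74 MB remain.
Put 52 MB in memory block 1; 22 MB remain.
Put 52 MB in memory block 2; 76 MB remain.
Put 52 MB in memory block 2; 24 MB remain.
Put 52 MB in memory block 3; 76 MB remain.
Put 51 MB in memory block 3; 25 MB remain.
Put 51 MB in memory block 4; 77 MB remain.
Put 50 MB in memory block 4; 27 MB remain.
Put 49 MB in memory block 5; 79 MB remain.
Put 49 MB in memory block 5; 30 MB remain.
Put 48 MB in memory block 6; 80 MB remain.
Put 47 MB in memory block 6; 33 MB remain.
Put 46 MB in memory block 7; 82 MB remain.
Put 46 MB in memory block 7; 36 MB remain.
Put 44 MB in memory block 8; 84 MB remain.
Put 43 MB in memory block 8; 41 MB remain.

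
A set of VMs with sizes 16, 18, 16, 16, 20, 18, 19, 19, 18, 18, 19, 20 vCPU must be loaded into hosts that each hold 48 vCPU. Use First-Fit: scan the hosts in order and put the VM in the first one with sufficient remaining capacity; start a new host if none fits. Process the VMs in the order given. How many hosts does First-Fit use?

6

16 vCPU → host 1 (remaining 32 vCPU)
18 vCPU → host 1 (remaining 14 vCPU)
16 vCPU → host 2 (remaining 32 vCPU)
16 vCPU → host 2 (remaining 16 vCPU)
20 vCPU → host 3 (remaining 28 vCPU)
18 vCPU → host 3 (remaining 10 vCPU)
19 vCPU → host 4 (remaining 29 vCPU)
19 vCPU → host 4 (remaining 10 vCPU)
18 vCPU → host 5 (remaining 30 vCPU)
18 vCPU → host 5 (remaining 12 vCPU)
19 vCPU → host 6 (remaining 29 vCPU)
20 vCPU → host 6 (remaining 9 vCPU)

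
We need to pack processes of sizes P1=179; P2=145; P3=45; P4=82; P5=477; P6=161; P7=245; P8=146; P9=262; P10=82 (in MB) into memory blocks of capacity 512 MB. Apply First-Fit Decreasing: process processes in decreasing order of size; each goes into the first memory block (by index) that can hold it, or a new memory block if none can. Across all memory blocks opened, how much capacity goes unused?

224

Sorted descending: 477, 262, 245, 179, 161, 146, 145, 82, 82, 45.
memory block 1: place 477 MB, 35 MB left
memory block 2: place 262 MB, 250 MB left
memory block 2: place 245 MB, 5 MB left
memory block 3: place 179 MB, 333 MB left
memory block 3: place 161 MB, 172 MB left
memory block 3: place 146 MB, 26 MB left
memory block 4: place 145 MB, 367 MB left
memory block 4: place 82 MB, 285 MB left
memory block 4: place 82 MB, 203 MB left
memory block 4: place 45 MB, 158 MB left
4 memory blocks × 512 MB = 2048 MB; used 1824 MB; unused 224 MB.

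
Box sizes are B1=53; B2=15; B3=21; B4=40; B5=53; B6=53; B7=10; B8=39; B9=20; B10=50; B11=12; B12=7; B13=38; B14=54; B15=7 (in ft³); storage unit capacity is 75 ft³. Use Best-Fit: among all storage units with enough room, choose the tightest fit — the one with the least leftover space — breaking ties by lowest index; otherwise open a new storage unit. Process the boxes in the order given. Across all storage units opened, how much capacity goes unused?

B1 (53 ft³) → storage unit 1 (remaining 22 ft³)
B2 (15 ft³) → storage unit 1 (remaining 7 ft³)
B3 (21 ft³) → storage unit 2 (remaining 54 ft³)
B4 (40 ft³) → storage unit 2 (remaining 14 ft³)
B5 (53 ft³) → storage unit 3 (remaining 22 ft³)
B6 (53 ft³) → storage unit 4 (remaining 22 ft³)
B7 (10 ft³) → storage unit 2 (remaining 4 ft³)
B8 (39 ft³) → storage unit 5 (remaining 36 ft³)
B9 (20 ft³) → storage unit 3 (remaining 2 ft³)
B10 (50 ft³) → storage unit 6 (remaining 25 ft³)
B11 (12 ft³) → storage unit 4 (remaining 10 ft³)
B12 (7 ft³) → storage unit 1 (remaining 0 ft³)
B13 (38 ft³) → storage unit 7 (remaining 37 ft³)
B14 (54 ft³) → storage unit 8 (remaining 21 ft³)
B15 (7 ft³) → storage unit 4 (remaining 3 ft³)
8 storage units × 75 ft³ = 600 ft³; used 472 ft³; unused 128 ft³.

128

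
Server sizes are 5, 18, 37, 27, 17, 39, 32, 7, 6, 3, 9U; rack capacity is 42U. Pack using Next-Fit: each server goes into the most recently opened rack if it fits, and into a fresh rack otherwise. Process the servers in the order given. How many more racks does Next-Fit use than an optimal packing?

Next-Fit: [5,18] [37] [27] [17] [39] [32,7] [6,3,9] → 7 racks.
Total size 200U; any packing needs at least ⌈200/42⌉ = 5 racks.
An optimal packing achieves that bound: [39,3] [37,5] [32,9] [27,7,6] [18,17] → 5 racks.
Excess: 7 − 5 = 2.

2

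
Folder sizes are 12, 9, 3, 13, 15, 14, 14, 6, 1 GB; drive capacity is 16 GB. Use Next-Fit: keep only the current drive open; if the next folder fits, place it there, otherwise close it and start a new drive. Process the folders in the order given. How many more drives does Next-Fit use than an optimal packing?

1

Next-Fit: [12] [9,3] [13] [15] [14] [14] [6,1] → 7 drives.
Total size 87 GB; any packing needs at least ⌈87/16⌉ = 6 drives.
An optimal packing achieves that bound: [15,1] [14] [14] [13,3] [12] [9,6] → 6 drives.
Excess: 7 − 6 = 1.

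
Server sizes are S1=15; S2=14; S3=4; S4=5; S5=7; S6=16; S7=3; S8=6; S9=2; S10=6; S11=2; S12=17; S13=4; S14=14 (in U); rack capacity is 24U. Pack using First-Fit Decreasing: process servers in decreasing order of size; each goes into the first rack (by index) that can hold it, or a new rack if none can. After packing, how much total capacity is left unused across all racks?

5

Sorted descending: 17, 16, 15, 14, 14, 7, 6, 6, 5, 4, 4, 3, 2, 2.
17U → rack 1 (remaining 7U)
16U → rack 2 (remaining 8U)
15U → rack 3 (remaining 9U)
14U → rack 4 (remaining 10U)
14U → rack 5 (remaining 10U)
7U → rack 1 (remaining 0U)
6U → rack 2 (remaining 2U)
6U → rack 3 (remaining 3U)
5U → rack 4 (remaining 5U)
4U → rack 4 (remaining 1U)
4U → rack 5 (remaining 6U)
3U → rack 3 (remaining 0U)
2U → rack 2 (remaining 0U)
2U → rack 5 (remaining 4U)
5 racks × 24U = 120U; used 115U; unused 5U.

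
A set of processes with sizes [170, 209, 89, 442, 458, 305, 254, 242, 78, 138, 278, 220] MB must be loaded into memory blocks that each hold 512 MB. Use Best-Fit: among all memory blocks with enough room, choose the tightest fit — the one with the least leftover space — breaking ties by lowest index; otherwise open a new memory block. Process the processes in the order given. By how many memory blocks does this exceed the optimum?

Best-Fit: [170,209,89] [442] [458] [305,78] [254,242] [138,278] [220] → 7 memory blocks.
Total size 2883 MB; any packing needs at least ⌈2883/512⌉ = 6 memory blocks.
An optimal packing achieves that bound: [458] [442] [305,170] [278,138,89] [254,242] [220,209,78] → 6 memory blocks.
Excess: 7 − 6 = 1.

1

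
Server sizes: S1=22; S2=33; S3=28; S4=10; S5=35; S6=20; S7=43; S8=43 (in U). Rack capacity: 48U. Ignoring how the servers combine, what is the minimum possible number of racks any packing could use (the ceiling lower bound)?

5

Total size = 22 + 33 + 28 + 10 + 35 + 20 + 43 + 43 = 234U.
⌈234 / 48⌉ = 5.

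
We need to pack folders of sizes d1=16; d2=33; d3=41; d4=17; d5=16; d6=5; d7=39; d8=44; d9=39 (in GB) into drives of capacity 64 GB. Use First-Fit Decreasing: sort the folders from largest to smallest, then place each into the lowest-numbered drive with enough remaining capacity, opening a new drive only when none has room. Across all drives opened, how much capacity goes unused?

70

Sorted descending: 44, 41, 39, 39, 33, 17, 16, 16, 5.
drive 1: place 44 GB, 20 GB left
drive 2: place 41 GB, 23 GB left
drive 3: place 39 GB, 25 GB left
drive 4: place 39 GB, 25 GB left
drive 5: place 33 GB, 31 GB left
drive 1: place 17 GB, 3 GB left
drive 2: place 16 GB, 7 GB left
drive 3: place 16 GB, 9 GB left
drive 2: place 5 GB, 2 GB left
5 drives × 64 GB = 320 GB; used 250 GB; unused 70 GB.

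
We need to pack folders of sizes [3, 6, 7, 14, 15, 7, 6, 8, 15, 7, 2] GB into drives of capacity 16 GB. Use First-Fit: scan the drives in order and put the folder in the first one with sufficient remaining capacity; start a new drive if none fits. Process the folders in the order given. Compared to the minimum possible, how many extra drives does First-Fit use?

0

First-Fit: [3,6,7] [14,2] [15] [7,6] [8,7] [15] → 6 drives.
Total size 90 GB; any packing needs at least ⌈90/16⌉ = 6 drives.
So 6 is already optimal.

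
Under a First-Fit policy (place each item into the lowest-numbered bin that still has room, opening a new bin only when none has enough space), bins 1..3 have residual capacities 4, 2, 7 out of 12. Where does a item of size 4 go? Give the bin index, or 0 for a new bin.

1

Bins with room: bin 1 (4), bin 3 (7).
The first with room is bin 1.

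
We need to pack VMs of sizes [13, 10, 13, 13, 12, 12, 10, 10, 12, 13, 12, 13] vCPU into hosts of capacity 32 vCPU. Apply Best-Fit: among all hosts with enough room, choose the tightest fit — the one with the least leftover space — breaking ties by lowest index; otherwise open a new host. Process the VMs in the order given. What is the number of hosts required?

Put 13 vCPU in host 1; 19 vCPU remain.
Put 10 vCPU in host 1; 9 vCPU remain.
Put 13 vCPU in host 2; 19 vCPU remain.
Put 13 vCPU in host 2; 6 vCPU remain.
Put 12 vCPU in host 3; 20 vCPU remain.
Put 12 vCPU in host 3; 8 vCPU remain.
Put 10 vCPU in host 4; 22 vCPU remain.
Put 10 vCPU in host 4; 12 vCPU remain.
Put 12 vCPU in host 4; 0 vCPU remain.
Put 13 vCPU in host 5; 19 vCPU remain.
Put 12 vCPU in host 5; 7 vCPU remain.
Put 13 vCPU in host 6; 19 vCPU remain.

6 hosts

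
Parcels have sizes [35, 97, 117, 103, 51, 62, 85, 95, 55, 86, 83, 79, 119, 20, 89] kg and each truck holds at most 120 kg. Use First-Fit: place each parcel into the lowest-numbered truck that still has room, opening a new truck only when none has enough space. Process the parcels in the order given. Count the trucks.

truck 1: place 35 kg, 85 kg left
truck 2: place 97 kg, 23 kg left
truck 3: place 117 kg, 3 kg left
truck 4: place 103 kg, 17 kg left
truck 1: place 51 kg, 34 kg left
truck 5: place 62 kg, 58 kg left
truck 6: place 85 kg, 35 kg left
truck 7: place 95 kg, 25 kg left
truck 5: place 55 kg, 3 kg left
truck 8: place 86 kg, 34 kg left
truck 9: place 83 kg, 37 kg left
truck 10: place 79 kg, 41 kg left
truck 11: place 119 kg, 1 kg left
truck 1: place 20 kg, 14 kg left
truck 12: place 89 kg, 31 kg left

12 trucks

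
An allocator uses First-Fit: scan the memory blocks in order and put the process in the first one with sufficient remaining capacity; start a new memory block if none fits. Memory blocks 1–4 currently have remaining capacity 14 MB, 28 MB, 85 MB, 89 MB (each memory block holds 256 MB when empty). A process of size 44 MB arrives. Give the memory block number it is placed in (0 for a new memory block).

3

Memory blocks with room: memory block 3 (85 MB), memory block 4 (89 MB).
The first with room is memory block 3.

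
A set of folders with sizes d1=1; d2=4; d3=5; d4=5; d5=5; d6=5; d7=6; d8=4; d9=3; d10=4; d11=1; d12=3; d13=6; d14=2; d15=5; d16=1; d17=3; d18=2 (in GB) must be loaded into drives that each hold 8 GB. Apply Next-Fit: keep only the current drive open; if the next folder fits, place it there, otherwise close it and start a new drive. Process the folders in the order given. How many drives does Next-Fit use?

11 drives

d1 (1 GB) → drive 1 (remaining 7 GB)
d2 (4 GB) → drive 1 (remaining 3 GB)
d3 (5 GB) → drive 2 (remaining 3 GB)
d4 (5 GB) → drive 3 (remaining 3 GB)
d5 (5 GB) → drive 4 (remaining 3 GB)
d6 (5 GB) → drive 5 (remaining 3 GB)
d7 (6 GB) → drive 6 (remaining 2 GB)
d8 (4 GB) → drive 7 (remaining 4 GB)
d9 (3 GB) → drive 7 (remaining 1 GB)
d10 (4 GB) → drive 8 (remaining 4 GB)
d11 (1 GB) → drive 8 (remaining 3 GB)
d12 (3 GB) → drive 8 (remaining 0 GB)
d13 (6 GB) → drive 9 (remaining 2 GB)
d14 (2 GB) → drive 9 (remaining 0 GB)
d15 (5 GB) → drive 10 (remaining 3 GB)
d16 (1 GB) → drive 10 (remaining 2 GB)
d17 (3 GB) → drive 11 (remaining 5 GB)
d18 (2 GB) → drive 11 (remaining 3 GB)
Final drives: [1,4] [5] [5] [5] [5] [6] [4,3] [4,1,3] [6,2] [5,1] [3,2].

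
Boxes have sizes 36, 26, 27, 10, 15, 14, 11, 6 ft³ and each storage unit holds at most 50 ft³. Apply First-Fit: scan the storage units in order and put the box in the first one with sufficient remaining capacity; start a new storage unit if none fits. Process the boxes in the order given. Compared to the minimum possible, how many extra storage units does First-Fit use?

1

First-Fit: [36,10] [26,15,6] [27,14] [11] → 4 storage units.
Total size 145 ft³; any packing needs at least ⌈145/50⌉ = 3 storage units.
An optimal packing achieves that bound: [36,14] [27,15,6] [26,11,10] → 3 storage units.
Excess: 4 − 3 = 1.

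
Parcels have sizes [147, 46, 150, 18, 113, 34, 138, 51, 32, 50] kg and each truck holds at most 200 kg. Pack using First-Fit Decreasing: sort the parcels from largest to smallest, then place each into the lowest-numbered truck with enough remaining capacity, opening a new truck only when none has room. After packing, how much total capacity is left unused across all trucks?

Sorted descending: 150, 147, 138, 113, 51, 50, 46, 34, 32, 18.
truck 1: place 150 kg, 50 kg left
truck 2: place 147 kg, 53 kg left
truck 3: place 138 kg, 62 kg left
truck 4: place 113 kg, 87 kg left
truck 2: place 51 kg, 2 kg left
truck 1: place 50 kg, 0 kg left
truck 3: place 46 kg, 16 kg left
truck 4: place 34 kg, 53 kg left
truck 4: place 32 kg, 21 kg left
truck 4: place 18 kg, 3 kg left
4 trucks × 200 kg = 800 kg; used 779 kg; unused 21 kg.

21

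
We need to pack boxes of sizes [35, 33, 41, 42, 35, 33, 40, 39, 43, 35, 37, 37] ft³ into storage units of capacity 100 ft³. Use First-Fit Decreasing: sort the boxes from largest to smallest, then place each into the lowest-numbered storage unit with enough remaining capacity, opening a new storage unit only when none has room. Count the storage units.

Sorted descending: 43, 42, 41, 40, 39, 37, 37, 35, 35, 35, 33, 33.
storage unit 1: place 43 ft³, 57 ft³ left
storage unit 1: place 42 ft³, 15 ft³ left
storage unit 2: place 41 ft³, 59 ft³ left
storage unit 2: place 40 ft³, 19 ft³ left
storage unit 3: place 39 ft³, 61 ft³ left
storage unit 3: place 37 ft³, 24 ft³ left
storage unit 4: place 37 ft³, 63 ft³ left
storage unit 4: place 35 ft³, 28 ft³ left
storage unit 5: place 35 ft³, 65 ft³ left
storage unit 5: place 35 ft³, 30 ft³ left
storage unit 6: place 33 ft³, 67 ft³ left
storage unit 6: place 33 ft³, 34 ft³ left
Final storage units: [43,42] [41,40] [39,37] [37,35] [35,35] [33,33].

6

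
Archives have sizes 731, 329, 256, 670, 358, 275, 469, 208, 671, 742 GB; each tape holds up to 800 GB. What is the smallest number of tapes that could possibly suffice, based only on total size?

Total size = 731 + 329 + 256 + 670 + 358 + 275 + 469 + 208 + 671 + 742 = 4709 GB.
⌈4709 / 800⌉ = 6.

6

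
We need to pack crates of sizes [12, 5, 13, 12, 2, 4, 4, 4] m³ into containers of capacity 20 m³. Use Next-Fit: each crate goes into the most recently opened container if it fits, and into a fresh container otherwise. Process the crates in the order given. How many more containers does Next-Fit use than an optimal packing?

Next-Fit: [12,5] [13] [12,2,4] [4,4] → 4 containers.
Total size 56 m³; any packing needs at least ⌈56/20⌉ = 3 containers.
An optimal packing achieves that bound: [13,5,2] [12,4,4] [12,4] → 3 containers.
Excess: 4 − 3 = 1.

1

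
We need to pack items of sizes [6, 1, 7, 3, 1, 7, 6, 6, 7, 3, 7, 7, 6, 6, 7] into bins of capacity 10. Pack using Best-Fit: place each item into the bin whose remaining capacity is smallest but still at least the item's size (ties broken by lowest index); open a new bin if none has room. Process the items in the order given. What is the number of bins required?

bin 1: place 6, 4 left
bin 1: place 1, 3 left
bin 2: place 7, 3 left
bin 1: place 3, 0 left
bin 2: place 1, 2 left
bin 3: place 7, 3 left
bin 4: place 6, 4 left
bin 5: place 6, 4 left
bin 6: place 7, 3 left
bin 3: place 3, 0 left
bin 7: place 7, 3 left
bin 8: place 7, 3 left
bin 9: place 6, 4 left
bin 10: place 6, 4 left
bin 11: place 7, 3 left

11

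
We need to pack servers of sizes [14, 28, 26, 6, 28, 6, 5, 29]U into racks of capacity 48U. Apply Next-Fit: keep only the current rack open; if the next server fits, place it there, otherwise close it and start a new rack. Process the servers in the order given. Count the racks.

4

rack 1: place 14U, 34U left
rack 1: place 28U, 6U left
rack 2: place 26U, 22U left
rack 2: place 6U, 16U left
rack 3: place 28U, 20U left
rack 3: place 6U, 14U left
rack 3: place 5U, 9U left
rack 4: place 29U, 19U left
Final racks: [14,28] [26,6] [28,6,5] [29].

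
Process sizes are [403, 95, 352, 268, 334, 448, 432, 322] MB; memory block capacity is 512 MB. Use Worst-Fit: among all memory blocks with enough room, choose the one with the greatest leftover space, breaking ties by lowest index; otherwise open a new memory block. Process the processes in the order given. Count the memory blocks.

7

Put 403 MB in memory block 1; 109 MB remain.
Put 95 MB in memory block 1; 14 MB remain.
Put 352 MB in memory block 2; 160 MB remain.
Put 268 MB in memory block 3; 244 MB remain.
Put 334 MB in memory block 4; 178 MB remain.
Put 448 MB in memory block 5; 64 MB remain.
Put 432 MB in memory block 6; 80 MB remain.
Put 322 MB in memory block 7; 190 MB remain.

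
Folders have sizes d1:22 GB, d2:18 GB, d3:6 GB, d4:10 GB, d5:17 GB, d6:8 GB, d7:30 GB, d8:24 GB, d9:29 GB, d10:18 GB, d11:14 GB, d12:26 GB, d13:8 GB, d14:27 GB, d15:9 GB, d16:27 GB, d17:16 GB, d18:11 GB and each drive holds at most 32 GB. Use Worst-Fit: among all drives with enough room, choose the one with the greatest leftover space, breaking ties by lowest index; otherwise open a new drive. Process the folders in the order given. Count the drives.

12

d1 (22 GB) → drive 1 (remaining 10 GB)
d2 (18 GB) → drive 2 (remaining 14 GB)
d3 (6 GB) → drive 2 (remaining 8 GB)
d4 (10 GB) → drive 1 (remaining 0 GB)
d5 (17 GB) → drive 3 (remaining 15 GB)
d6 (8 GB) → drive 3 (remaining 7 GB)
d7 (30 GB) → drive 4 (remaining 2 GB)
d8 (24 GB) → drive 5 (remaining 8 GB)
d9 (29 GB) → drive 6 (remaining 3 GB)
d10 (18 GB) → drive 7 (remaining 14 GB)
d11 (14 GB) → drive 7 (remaining 0 GB)
d12 (26 GB) → drive 8 (remaining 6 GB)
d13 (8 GB) → drive 2 (remaining 0 GB)
d14 (27 GB) → drive 9 (remaining 5 GB)
d15 (9 GB) → drive 10 (remaining 23 GB)
d16 (27 GB) → drive 11 (remaining 5 GB)
d17 (16 GB) → drive 10 (remaining 7 GB)
d18 (11 GB) → drive 12 (remaining 21 GB)
Final drives: [22,10] [18,6,8] [17,8] [30] [24] [29] [18,14] [26] [27] [9,16] [27] [11].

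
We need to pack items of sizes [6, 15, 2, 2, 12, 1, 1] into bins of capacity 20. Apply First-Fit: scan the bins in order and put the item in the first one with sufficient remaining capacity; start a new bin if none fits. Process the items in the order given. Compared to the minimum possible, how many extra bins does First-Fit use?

First-Fit: [6,2,2,1,1] [15] [12] → 3 bins.
Total size 39; any packing needs at least ⌈39/20⌉ = 2 bins.
An optimal packing achieves that bound: [15,2,2,1] [12,6,1] → 2 bins.
Excess: 3 − 2 = 1.

1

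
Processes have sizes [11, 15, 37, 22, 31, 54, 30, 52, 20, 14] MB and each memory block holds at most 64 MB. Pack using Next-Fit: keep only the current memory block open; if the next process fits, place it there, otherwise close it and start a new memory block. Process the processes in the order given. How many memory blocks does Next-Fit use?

11 MB → memory block 1 (remaining 53 MB)
15 MB → memory block 1 (remaining 38 MB)
37 MB → memory block 1 (remaining 1 MB)
22 MB → memory block 2 (remaining 42 MB)
31 MB → memory block 2 (remaining 11 MB)
54 MB → memory block 3 (remaining 10 MB)
30 MB → memory block 4 (remaining 34 MB)
52 MB → memory block 5 (remaining 12 MB)
20 MB → memory block 6 (remaining 44 MB)
14 MB → memory block 6 (remaining 30 MB)

6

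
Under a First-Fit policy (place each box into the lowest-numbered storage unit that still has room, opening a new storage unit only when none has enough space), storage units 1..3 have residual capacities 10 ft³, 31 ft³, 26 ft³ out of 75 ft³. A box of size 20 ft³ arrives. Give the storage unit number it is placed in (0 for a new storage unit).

Storage units with room: storage unit 2 (31 ft³), storage unit 3 (26 ft³).
The first with room is storage unit 2.

2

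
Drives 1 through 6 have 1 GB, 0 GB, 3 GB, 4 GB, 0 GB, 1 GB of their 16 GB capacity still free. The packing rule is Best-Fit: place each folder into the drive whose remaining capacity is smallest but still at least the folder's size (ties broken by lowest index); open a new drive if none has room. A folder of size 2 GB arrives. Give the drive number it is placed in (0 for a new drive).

3

Drives with room: drive 3 (3 GB), drive 4 (4 GB).
Tightest fit is drive 3 with 3 GB free.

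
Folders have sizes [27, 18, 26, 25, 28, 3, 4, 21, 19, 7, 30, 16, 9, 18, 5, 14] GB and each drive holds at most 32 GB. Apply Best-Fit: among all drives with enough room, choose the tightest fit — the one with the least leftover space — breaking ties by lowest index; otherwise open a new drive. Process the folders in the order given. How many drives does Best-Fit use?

10

27 GB → drive 1 (remaining 5 GB)
18 GB → drive 2 (remaining 14 GB)
26 GB → drive 3 (remaining 6 GB)
25 GB → drive 4 (remaining 7 GB)
28 GB → drive 5 (remaining 4 GB)
3 GB → drive 5 (remaining 1 GB)
4 GB → drive 1 (remaining 1 GB)
21 GB → drive 6 (remaining 11 GB)
19 GB → drive 7 (remaining 13 GB)
7 GB → drive 4 (remaining 0 GB)
30 GB → drive 8 (remaining 2 GB)
16 GB → drive 9 (remaining 16 GB)
9 GB → drive 6 (remaining 2 GB)
18 GB → drive 10 (remaining 14 GB)
5 GB → drive 3 (remaining 1 GB)
14 GB → drive 2 (remaining 0 GB)
Final drives: [27,4] [18,14] [26,5] [25,7] [28,3] [21,9] [19] [30] [16] [18].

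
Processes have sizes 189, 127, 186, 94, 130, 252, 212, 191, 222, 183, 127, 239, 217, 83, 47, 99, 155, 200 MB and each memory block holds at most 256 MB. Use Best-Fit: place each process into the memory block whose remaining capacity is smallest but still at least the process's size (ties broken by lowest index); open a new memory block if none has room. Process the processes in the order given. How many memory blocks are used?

Put 189 MB in memory block 1; 67 MB remain.
Put 127 MB in memory block 2; 129 MB remain.
Put 186 MB in memory block 3; 70 MB remain.
Put 94 MB in memory block 2; 35 MB remain.
Put 130 MB in memory block 4; 126 MB remain.
Put 252 MB in memory block 5; 4 MB remain.
Put 212 MB in memory block 6; 44 MB remain.
Put 191 MB in memory block 7; 65 MB remain.
Put 222 MB in memory block 8; 34 MB remain.
Put 183 MB in memory block 9; 73 MB remain.
Put 127 MB in memory block 10; 129 MB remain.
Put 239 MB in memory block 11; 17 MB remain.
Put 217 MB in memory block 12; 39 MB remain.
Put 83 MB in memory block 4; 43 MB remain.
Put 47 MB in memory block 7; 18 MB remain.
Put 99 MB in memory block 10; 30 MB remain.
Put 155 MB in memory block 13; 101 MB remain.
Put 200 MB in memory block 14; 56 MB remain.
Final memory blocks: [189] [127,94] [186] [130,83] [252] [212] [191,47] [222] [183] [127,99] [239] [217] [155] [200].

14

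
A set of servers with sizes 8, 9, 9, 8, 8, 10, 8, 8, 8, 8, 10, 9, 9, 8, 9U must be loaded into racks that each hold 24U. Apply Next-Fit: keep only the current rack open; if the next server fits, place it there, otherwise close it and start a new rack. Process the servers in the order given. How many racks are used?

rack 1: place 8U, 16U left
rack 1: place 9U, 7U left
rack 2: place 9U, 15U left
rack 2: place 8U, 7U left
rack 3: place 8U, 16U left
rack 3: place 10U, 6U left
rack 4: place 8U, 16U left
rack 4: place 8U, 8U left
rack 4: place 8U, 0U left
rack 5: place 8U, 16U left
rack 5: place 10U, 6U left
rack 6: place 9U, 15U left
rack 6: place 9U, 6U left
rack 7: place 8U, 16U left
rack 7: place 9U, 7U left

7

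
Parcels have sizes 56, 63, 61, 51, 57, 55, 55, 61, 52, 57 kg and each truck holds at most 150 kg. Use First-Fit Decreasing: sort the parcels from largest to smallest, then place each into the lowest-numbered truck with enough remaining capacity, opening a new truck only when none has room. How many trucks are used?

5 trucks

Sorted descending: 63, 61, 61, 57, 57, 56, 55, 55, 52, 51.
Put 63 kg in truck 1; 87 kg remain.
Put 61 kg in truck 1; 26 kg remain.
Put 61 kg in truck 2; 89 kg remain.
Put 57 kg in truck 2; 32 kg remain.
Put 57 kg in truck 3; 93 kg remain.
Put 56 kg in truck 3; 37 kg remain.
Put 55 kg in truck 4; 95 kg remain.
Put 55 kg in truck 4; 40 kg remain.
Put 52 kg in truck 5; 98 kg remain.
Put 51 kg in truck 5; 47 kg remain.
Final trucks: [63,61] [61,57] [57,56] [55,55] [52,51].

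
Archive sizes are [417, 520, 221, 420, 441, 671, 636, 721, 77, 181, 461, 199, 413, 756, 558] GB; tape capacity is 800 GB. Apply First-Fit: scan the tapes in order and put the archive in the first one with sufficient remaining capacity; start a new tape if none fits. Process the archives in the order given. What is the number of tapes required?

11 tapes

tape 1: place 417 GB, 383 GB left
tape 2: place 520 GB, 280 GB left
tape 1: place 221 GB, 162 GB left
tape 3: place 420 GB, 380 GB left
tape 4: place 441 GB, 359 GB left
tape 5: place 671 GB, 129 GB left
tape 6: place 636 GB, 164 GB left
tape 7: place 721 GB, 79 GB left
tape 1: place 77 GB, 85 GB left
tape 2: place 181 GB, 99 GB left
tape 8: place 461 GB, 339 GB left
tape 3: place 199 GB, 181 GB left
tape 9: place 413 GB, 387 GB left
tape 10: place 756 GB, 44 GB left
tape 11: place 558 GB, 242 GB left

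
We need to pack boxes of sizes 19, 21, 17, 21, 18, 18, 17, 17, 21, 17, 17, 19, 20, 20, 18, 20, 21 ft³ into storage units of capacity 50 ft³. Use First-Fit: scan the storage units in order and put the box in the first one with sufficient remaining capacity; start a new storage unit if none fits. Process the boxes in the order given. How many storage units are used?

storage unit 1: place 19 ft³, 31 ft³ left
storage unit 1: place 21 ft³, 10 ft³ left
storage unit 2: place 17 ft³, 33 ft³ left
storage unit 2: place 21 ft³, 12 ft³ left
storage unit 3: place 18 ft³, 32 ft³ left
storage unit 3: place 18 ft³, 14 ft³ left
storage unit 4: place 17 ft³, 33 ft³ left
storage unit 4: place 17 ft³, 16 ft³ left
storage unit 5: place 21 ft³, 29 ft³ left
storage unit 5: place 17 ft³, 12 ft³ left
storage unit 6: place 17 ft³, 33 ft³ left
storage unit 6: place 19 ft³, 14 ft³ left
storage unit 7: place 20 ft³, 30 ft³ left
storage unit 7: place 20 ft³, 10 ft³ left
storage unit 8: place 18 ft³, 32 ft³ left
storage unit 8: place 20 ft³, 12 ft³ left
storage unit 9: place 21 ft³, 29 ft³ left

9 storage units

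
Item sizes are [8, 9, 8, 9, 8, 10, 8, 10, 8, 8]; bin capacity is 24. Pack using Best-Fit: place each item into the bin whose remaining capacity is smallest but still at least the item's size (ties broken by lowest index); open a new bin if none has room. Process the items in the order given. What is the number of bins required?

5 bins

8 → bin 1 (remaining 16)
9 → bin 1 (remaining 7)
8 → bin 2 (remaining 16)
9 → bin 2 (remaining 7)
8 → bin 3 (remaining 16)
10 → bin 3 (remaining 6)
8 → bin 4 (remaining 16)
10 → bin 4 (remaining 6)
8 → bin 5 (remaining 16)
8 → bin 5 (remaining 8)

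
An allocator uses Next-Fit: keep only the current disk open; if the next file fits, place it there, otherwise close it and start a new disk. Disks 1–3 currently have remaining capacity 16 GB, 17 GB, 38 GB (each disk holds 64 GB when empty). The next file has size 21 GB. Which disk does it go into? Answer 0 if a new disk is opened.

3

Next-Fit only looks at disk 3, which has 38 GB free.
21 GB fits there.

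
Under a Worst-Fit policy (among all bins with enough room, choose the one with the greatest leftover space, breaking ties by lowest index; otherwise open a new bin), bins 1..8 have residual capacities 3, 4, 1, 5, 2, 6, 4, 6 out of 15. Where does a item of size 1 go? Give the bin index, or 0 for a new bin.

Bins with room: bin 1 (3), bin 2 (4), bin 3 (1), bin 4 (5), bin 5 (2), bin 6 (6), bin 7 (4), bin 8 (6).
Most room is bin 6 with 6 free.

6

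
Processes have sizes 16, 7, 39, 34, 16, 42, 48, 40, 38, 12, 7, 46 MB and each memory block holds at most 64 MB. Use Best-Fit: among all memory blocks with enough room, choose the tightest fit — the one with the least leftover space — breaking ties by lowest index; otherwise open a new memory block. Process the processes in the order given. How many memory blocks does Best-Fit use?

7

memory block 1: place 16 MB, 48 MB left
memory block 1: place 7 MB, 41 MB left
memory block 1: place 39 MB, 2 MB left
memory block 2: place 34 MB, 30 MB left
memory block 2: place 16 MB, 14 MB left
memory block 3: place 42 MB, 22 MB left
memory block 4: place 48 MB, 16 MB left
memory block 5: place 40 MB, 24 MB left
memory block 6: place 38 MB, 26 MB left
memory block 2: place 12 MB, 2 MB left
memory block 4: place 7 MB, 9 MB left
memory block 7: place 46 MB, 18 MB left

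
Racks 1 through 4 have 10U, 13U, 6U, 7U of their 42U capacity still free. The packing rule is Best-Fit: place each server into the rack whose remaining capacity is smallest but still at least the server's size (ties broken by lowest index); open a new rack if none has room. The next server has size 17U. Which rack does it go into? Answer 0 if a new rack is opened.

No rack has ≥ 17U free, so a new rack is opened.

0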